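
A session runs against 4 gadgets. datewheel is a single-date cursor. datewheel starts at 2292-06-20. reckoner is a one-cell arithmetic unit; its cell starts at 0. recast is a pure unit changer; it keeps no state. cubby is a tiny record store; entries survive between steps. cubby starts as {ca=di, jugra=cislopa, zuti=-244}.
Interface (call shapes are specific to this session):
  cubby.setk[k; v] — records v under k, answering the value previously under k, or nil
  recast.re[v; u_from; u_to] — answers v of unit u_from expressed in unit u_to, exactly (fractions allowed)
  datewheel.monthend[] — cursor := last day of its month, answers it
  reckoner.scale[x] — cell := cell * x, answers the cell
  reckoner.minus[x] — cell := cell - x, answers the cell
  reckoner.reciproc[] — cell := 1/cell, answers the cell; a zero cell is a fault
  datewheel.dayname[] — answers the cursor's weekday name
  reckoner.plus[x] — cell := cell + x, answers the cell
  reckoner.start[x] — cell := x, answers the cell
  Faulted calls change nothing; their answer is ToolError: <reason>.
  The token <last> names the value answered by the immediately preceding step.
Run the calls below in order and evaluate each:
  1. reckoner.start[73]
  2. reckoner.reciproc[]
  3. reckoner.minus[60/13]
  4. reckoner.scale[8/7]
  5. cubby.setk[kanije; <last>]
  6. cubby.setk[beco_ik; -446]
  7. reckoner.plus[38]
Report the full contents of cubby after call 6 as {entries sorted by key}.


Step: start[73]
Result: 73
Step: reciproc[]
Result: 1/73
Step: minus[60/13]
Result: -4367/949
Step: scale[8/7]
Result: -34936/6643
Step: setk[kanije; <last>]
Result: nil
Step: setk[beco_ik; -446]
Result: nil
Step: plus[38]
Result: 217498/6643

Answer: {beco_ik=-446, ca=di, jugra=cislopa, kanije=-34936/6643, zuti=-244}


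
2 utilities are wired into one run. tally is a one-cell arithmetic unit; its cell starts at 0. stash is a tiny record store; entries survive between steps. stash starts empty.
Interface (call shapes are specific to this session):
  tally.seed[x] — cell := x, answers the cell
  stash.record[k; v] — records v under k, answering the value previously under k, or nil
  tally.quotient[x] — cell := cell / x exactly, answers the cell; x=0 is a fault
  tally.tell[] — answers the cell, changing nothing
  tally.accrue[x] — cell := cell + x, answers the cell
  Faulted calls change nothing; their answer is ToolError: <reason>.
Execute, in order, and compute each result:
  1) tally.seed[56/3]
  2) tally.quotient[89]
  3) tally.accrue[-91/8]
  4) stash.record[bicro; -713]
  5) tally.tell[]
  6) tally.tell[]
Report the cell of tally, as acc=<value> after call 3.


>>> seed x='56/3'
  56/3
>>> quotient x='89'
  56/267
>>> accrue x='-91/8'
  -23849/2136
>>> record k='bicro' v='-713'
  nil
>>> tell
  -23849/2136
>>> tell
  -23849/2136

Answer: acc=-23849/2136


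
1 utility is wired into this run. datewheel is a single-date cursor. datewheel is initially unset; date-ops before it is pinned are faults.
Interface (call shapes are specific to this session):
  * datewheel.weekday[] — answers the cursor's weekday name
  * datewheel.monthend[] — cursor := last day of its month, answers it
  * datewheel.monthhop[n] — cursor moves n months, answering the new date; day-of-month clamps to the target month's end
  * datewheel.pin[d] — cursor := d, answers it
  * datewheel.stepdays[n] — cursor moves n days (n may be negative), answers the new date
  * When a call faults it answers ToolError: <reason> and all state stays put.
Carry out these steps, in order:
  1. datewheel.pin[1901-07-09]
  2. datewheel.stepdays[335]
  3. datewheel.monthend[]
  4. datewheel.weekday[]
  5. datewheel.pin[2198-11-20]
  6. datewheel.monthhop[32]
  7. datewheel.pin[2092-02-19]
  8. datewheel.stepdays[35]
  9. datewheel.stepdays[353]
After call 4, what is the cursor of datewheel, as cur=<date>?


Answer: cur=1902-06-30

Derivation:
Step: pin[d=1901-07-09]
Result: 1901-07-09
Step: stepdays[n=335]
Result: 1902-06-09
Step: monthend[]
Result: 1902-06-30
Step: weekday[]
Result: Monday
Step: pin[d=2198-11-20]
Result: 2198-11-20
Step: monthhop[n=32]
Result: 2201-07-20
Step: pin[d=2092-02-19]
Result: 2092-02-19
Step: stepdays[n=35]
Result: 2092-03-25
Step: stepdays[n=353]
Result: 2093-03-13


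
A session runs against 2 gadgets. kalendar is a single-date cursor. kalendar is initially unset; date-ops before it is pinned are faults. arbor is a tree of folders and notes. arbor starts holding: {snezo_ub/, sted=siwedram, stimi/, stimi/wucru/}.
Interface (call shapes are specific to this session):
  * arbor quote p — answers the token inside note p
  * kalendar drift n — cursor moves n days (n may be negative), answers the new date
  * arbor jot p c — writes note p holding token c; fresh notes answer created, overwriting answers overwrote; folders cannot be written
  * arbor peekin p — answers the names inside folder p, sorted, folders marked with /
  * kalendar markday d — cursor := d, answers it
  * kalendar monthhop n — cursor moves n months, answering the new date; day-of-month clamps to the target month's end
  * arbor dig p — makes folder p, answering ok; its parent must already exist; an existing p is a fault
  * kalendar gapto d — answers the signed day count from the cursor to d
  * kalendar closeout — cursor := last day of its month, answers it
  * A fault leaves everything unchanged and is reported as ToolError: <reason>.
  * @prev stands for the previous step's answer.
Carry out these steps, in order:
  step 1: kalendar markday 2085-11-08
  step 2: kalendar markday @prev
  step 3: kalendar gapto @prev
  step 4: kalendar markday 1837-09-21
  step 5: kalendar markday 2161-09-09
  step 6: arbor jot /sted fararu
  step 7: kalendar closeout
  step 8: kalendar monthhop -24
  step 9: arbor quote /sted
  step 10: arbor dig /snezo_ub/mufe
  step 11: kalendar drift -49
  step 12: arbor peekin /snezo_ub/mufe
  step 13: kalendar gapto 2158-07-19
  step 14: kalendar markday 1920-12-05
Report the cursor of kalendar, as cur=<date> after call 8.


Do: kalendar markday[d: 2085-11-08]
See: 2085-11-08
Do: kalendar markday[d: @prev]
See: 2085-11-08
Do: kalendar gapto[d: @prev]
See: 0
Do: kalendar markday[d: 1837-09-21]
See: 1837-09-21
Do: kalendar markday[d: 2161-09-09]
See: 2161-09-09
Do: arbor jot[p: /sted; c: fararu]
See: overwrote
Do: kalendar closeout[]
See: 2161-09-30
Do: kalendar monthhop[n: -24]
See: 2159-09-30
Do: arbor quote[p: /sted]
See: fararu
Do: arbor dig[p: /snezo_ub/mufe]
See: ok
Do: kalendar drift[n: -49]
See: 2159-08-12
Do: arbor peekin[p: /snezo_ub/mufe]
See: []
Do: kalendar gapto[d: 2158-07-19]
See: -389
Do: kalendar markday[d: 1920-12-05]
See: 1920-12-05

Answer: cur=2159-09-30


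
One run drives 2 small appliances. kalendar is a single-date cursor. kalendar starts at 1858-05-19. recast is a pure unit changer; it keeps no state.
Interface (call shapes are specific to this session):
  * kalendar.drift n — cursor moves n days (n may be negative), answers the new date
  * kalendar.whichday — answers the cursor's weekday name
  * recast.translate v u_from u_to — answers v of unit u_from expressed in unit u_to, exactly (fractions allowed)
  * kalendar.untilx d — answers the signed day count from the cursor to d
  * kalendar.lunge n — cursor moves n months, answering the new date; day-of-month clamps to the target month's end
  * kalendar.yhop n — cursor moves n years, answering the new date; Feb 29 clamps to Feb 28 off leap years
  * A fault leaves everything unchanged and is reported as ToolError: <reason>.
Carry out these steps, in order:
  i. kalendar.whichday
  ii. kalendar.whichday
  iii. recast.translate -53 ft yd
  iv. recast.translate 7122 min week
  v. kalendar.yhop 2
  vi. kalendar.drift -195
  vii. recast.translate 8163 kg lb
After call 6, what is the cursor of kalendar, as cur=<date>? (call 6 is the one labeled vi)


# whichday() ~> Wednesday
# whichday() ~> Wednesday
# translate(v='-53', u_from='ft', u_to='yd') ~> -53/3
# translate(v='7122', u_from='min', u_to='week') ~> 1187/1680
# yhop(n='2') ~> 1860-05-19
# drift(n='-195') ~> 1859-11-06
# translate(v='8163', u_from='kg', u_to='lb') ~> 816300000000/45359237

Answer: cur=1859-11-06


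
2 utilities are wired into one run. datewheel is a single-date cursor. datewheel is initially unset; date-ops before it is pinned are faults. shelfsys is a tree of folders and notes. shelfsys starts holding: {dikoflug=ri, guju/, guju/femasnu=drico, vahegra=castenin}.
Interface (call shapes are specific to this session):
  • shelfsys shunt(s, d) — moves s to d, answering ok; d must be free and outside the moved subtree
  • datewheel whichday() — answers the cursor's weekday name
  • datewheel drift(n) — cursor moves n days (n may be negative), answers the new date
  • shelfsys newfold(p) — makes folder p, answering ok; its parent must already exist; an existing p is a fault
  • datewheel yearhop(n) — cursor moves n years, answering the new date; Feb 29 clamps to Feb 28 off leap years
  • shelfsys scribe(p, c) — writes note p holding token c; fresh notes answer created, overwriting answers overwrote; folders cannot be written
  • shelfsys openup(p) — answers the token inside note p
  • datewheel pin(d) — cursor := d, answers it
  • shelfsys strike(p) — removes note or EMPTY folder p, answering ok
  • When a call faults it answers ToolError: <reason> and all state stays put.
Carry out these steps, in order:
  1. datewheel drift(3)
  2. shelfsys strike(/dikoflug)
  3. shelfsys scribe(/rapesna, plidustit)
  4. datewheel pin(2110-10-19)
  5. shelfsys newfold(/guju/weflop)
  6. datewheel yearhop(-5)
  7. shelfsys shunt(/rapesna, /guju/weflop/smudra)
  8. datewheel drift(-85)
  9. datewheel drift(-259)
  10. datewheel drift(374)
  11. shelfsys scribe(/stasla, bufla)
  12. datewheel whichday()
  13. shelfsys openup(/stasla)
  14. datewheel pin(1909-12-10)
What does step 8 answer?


I invoke datewheel drift with 3, and get ToolError: no date set.
I invoke shelfsys strike with /dikoflug, — result: ok.
Using shelfsys scribe with /rapesna, plidustit, — result: created.
Using datewheel pin with 2110-10-19, giving 2110-10-19.
Then shelfsys newfold with /guju/weflop, and get ok.
Now I run datewheel yearhop with -5, and get 2105-10-19.
I invoke shelfsys shunt with /rapesna, /guju/weflop/smudra, and observe ok.
Now I run datewheel drift with -85, giving 2105-07-26.
Then datewheel drift with -259: 2104-11-09.
Now I run datewheel drift with 374, yielding 2105-11-18.
Next I call shelfsys scribe with /stasla, bufla: created.
I call datewheel whichday(), giving Wednesday.
I call shelfsys openup with /stasla, → bufla.
I try datewheel pin with 1909-12-10: 1909-12-10.

Answer: 2105-07-26


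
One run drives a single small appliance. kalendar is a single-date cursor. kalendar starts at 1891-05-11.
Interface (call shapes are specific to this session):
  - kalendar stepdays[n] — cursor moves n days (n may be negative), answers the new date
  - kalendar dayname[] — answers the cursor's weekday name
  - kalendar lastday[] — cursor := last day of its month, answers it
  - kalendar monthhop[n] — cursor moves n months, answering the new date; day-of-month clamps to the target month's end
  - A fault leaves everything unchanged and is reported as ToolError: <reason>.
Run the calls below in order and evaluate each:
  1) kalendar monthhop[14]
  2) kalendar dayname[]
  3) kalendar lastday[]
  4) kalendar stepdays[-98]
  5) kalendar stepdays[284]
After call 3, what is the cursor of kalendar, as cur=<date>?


Answer: cur=1892-07-31

Derivation:
>>> kalendar monthhop 14
:: 1892-07-11
>>> kalendar dayname
:: Monday
>>> kalendar lastday
:: 1892-07-31
>>> kalendar stepdays -98
:: 1892-04-24
>>> kalendar stepdays 284
:: 1893-02-02


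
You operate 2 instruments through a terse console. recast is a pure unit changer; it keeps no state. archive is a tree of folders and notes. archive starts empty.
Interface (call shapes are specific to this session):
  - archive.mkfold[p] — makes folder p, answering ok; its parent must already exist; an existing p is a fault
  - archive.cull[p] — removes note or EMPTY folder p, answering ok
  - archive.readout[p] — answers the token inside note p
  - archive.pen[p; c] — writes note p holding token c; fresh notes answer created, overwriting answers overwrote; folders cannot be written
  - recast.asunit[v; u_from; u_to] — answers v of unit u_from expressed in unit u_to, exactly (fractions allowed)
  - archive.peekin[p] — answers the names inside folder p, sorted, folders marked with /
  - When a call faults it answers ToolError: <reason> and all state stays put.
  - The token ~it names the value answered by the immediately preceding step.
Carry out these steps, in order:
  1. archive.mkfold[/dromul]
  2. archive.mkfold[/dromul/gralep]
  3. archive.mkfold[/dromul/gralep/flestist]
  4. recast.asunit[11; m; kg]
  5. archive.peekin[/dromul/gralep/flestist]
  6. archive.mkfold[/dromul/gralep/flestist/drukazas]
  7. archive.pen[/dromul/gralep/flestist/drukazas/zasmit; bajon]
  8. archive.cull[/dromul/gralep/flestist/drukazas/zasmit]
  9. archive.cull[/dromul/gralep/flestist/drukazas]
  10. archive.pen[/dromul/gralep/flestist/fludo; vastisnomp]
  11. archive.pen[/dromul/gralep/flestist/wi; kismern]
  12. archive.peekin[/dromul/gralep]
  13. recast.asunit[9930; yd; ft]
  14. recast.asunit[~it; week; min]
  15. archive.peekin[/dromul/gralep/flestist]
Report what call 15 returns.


~$ archive.mkfold /dromul
= ok
~$ archive.mkfold /dromul/gralep
= ok
~$ archive.mkfold /dromul/gralep/flestist
= ok
~$ recast.asunit 11 m kg
= ToolError: incompatible units
~$ archive.peekin /dromul/gralep/flestist
= []
~$ archive.mkfold /dromul/gralep/flestist/drukazas
= ok
~$ archive.pen /dromul/gralep/flestist/drukazas/zasmit bajon
= created
~$ archive.cull /dromul/gralep/flestist/drukazas/zasmit
= ok
~$ archive.cull /dromul/gralep/flestist/drukazas
= ok
~$ archive.pen /dromul/gralep/flestist/fludo vastisnomp
= created
~$ archive.pen /dromul/gralep/flestist/wi kismern
= created
~$ archive.peekin /dromul/gralep
= [flestist/]
~$ recast.asunit 9930 yd ft
= 29790
~$ recast.asunit ~it week min
= 300283200
~$ archive.peekin /dromul/gralep/flestist
= [fludo, wi]

Answer: [fludo, wi]


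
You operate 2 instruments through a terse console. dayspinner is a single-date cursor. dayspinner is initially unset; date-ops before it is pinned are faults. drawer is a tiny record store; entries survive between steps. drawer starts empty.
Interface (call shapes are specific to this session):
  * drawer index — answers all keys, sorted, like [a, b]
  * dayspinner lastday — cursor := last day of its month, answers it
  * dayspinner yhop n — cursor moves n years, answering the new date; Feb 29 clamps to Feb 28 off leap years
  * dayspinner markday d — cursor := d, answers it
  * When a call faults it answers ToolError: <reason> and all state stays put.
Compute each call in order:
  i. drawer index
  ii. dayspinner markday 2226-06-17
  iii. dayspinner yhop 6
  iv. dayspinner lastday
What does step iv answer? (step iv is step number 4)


Answer: 2232-06-30

Derivation:
>> drawer index()
<< []
>> dayspinner markday(2226-06-17)
<< 2226-06-17
>> dayspinner yhop(6)
<< 2232-06-17
>> dayspinner lastday()
<< 2232-06-30


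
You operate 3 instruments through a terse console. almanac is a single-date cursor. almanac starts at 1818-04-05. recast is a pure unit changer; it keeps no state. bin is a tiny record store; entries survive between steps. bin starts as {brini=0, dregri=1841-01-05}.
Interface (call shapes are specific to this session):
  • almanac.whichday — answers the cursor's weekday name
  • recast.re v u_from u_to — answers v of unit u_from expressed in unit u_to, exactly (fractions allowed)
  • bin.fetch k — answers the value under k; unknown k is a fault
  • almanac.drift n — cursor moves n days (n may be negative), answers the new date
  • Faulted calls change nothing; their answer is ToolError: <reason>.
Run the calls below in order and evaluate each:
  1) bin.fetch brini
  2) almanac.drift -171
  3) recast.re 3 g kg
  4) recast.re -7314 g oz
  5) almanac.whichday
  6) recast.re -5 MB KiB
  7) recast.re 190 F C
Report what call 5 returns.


$ fetch k=brini
:: 0
$ drift n=-171
:: 1817-10-16
$ re v=3 u_from=g u_to=kg
:: 3/1000
$ re v=-7314 u_from=g u_to=oz
:: -11702400000/45359237
$ whichday
:: Thursday
$ re v=-5 u_from=MB u_to=KiB
:: -78125/16
$ re v=190 u_from=F u_to=C
:: 790/9

Answer: Thursday


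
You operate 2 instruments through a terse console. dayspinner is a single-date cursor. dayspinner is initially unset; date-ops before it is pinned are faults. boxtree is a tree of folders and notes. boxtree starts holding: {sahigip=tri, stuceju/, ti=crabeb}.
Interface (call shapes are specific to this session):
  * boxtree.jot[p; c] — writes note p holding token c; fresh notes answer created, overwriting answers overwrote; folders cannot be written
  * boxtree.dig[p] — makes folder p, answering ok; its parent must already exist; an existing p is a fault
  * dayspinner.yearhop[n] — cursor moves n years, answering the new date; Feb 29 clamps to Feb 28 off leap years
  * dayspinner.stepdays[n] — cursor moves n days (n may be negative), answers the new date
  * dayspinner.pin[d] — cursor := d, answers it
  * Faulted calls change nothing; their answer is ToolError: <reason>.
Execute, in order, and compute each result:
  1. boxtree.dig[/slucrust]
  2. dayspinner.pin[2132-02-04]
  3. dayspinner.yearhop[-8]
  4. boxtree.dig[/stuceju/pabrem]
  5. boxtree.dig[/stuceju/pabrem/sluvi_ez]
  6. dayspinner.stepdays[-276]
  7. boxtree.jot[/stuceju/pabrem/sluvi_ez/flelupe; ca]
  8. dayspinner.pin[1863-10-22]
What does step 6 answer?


Using boxtree.dig with p=/slucrust: ok.
Invoking dayspinner.pin with d=2132-02-04, giving 2132-02-04.
I try dayspinner.yearhop with n=-8, — result: 2124-02-04.
I use boxtree.dig with p=/stuceju/pabrem, → ok.
I try boxtree.dig with p=/stuceju/pabrem/sluvi_ez, yielding ok.
Then dayspinner.stepdays with n=-276, and get 2123-05-04.
Now I run boxtree.jot with p=/stuceju/pabrem/sluvi_ez/flelupe, c=ca, which returns created.
Using dayspinner.pin with d=1863-10-22: 1863-10-22.

Answer: 2123-05-04


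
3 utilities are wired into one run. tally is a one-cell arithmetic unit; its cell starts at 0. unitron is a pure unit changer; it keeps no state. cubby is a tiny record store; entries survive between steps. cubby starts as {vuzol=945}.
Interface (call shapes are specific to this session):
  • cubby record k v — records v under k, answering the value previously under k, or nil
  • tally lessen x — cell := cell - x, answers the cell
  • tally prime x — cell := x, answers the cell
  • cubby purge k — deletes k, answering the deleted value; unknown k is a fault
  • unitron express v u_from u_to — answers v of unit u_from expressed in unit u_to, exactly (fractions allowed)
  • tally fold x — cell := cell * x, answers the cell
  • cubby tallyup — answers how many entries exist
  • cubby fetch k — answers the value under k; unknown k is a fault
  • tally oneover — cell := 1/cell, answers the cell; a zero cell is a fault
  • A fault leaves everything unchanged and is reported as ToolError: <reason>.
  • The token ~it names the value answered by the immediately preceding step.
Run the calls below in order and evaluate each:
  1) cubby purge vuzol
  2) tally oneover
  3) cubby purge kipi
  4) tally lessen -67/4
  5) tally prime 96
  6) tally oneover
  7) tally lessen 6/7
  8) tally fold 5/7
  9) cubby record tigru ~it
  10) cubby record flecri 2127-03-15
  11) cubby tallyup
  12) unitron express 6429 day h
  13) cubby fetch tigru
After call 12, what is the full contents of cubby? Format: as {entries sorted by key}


Answer: {flecri=2127-03-15, tigru=-2845/4704}

Derivation:
-> cubby purge(k=vuzol)
<- 945
-> tally oneover()
<- ToolError: reciprocal of zero
-> cubby purge(k=kipi)
<- ToolError: no such key kipi
-> tally lessen(x=-67/4)
<- 67/4
-> tally prime(x=96)
<- 96
-> tally oneover()
<- 1/96
-> tally lessen(x=6/7)
<- -569/672
-> tally fold(x=5/7)
<- -2845/4704
-> cubby record(k=tigru, v=~it)
<- nil
-> cubby record(k=flecri, v=2127-03-15)
<- nil
-> cubby tallyup()
<- 2
-> unitron express(v=6429, u_from=day, u_to=h)
<- 154296
-> cubby fetch(k=tigru)
<- -2845/4704


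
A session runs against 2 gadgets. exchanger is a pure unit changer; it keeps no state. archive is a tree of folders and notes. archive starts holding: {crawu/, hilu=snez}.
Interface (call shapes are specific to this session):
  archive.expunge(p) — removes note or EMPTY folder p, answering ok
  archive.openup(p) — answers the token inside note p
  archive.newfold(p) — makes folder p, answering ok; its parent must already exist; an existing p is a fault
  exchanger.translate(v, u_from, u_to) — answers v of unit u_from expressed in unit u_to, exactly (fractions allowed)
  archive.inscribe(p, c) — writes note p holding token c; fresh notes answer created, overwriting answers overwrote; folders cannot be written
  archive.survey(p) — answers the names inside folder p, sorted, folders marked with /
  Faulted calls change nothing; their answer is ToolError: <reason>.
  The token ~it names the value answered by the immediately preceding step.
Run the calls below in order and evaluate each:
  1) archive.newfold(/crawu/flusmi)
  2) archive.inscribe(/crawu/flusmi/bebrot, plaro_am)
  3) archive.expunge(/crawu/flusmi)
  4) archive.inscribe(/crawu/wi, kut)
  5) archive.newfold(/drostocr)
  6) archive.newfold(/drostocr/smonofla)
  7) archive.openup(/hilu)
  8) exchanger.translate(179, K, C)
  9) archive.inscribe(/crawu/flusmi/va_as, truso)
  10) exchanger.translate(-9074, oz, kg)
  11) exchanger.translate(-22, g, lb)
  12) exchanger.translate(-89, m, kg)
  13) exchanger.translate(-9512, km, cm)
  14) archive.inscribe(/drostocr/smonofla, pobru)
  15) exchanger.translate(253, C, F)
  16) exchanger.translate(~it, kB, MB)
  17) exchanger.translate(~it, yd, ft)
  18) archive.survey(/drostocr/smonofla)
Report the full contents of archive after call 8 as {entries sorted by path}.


Next I call archive.newfold on p=/crawu/flusmi, and observe ok.
Next I call archive.inscribe on p=/crawu/flusmi/bebrot, c=plaro_am, — result: created.
I invoke archive.expunge on p=/crawu/flusmi: ToolError: not empty.
Next I call archive.inscribe on p=/crawu/wi, c=kut, and see created.
I invoke archive.newfold on p=/drostocr, which returns ok.
I run archive.newfold on p=/drostocr/smonofla, and see ok.
Next I call archive.openup on p=/hilu, — result: snez.
Now I run exchanger.translate on v=179, u_from=K, u_to=C: -1883/20.
I invoke archive.inscribe on p=/crawu/flusmi/va_as, c=truso, and observe created.
I use exchanger.translate on v=-9074, u_from=oz, u_to=kg, which returns -205794858269/800000000.
Then exchanger.translate on v=-22, u_from=g, u_to=lb, and observe -200000/4123567.
Calling exchanger.translate on v=-89, u_from=m, u_to=kg, yielding ToolError: incompatible units.
I try exchanger.translate on v=-9512, u_from=km, u_to=cm, giving -951200000.
I use archive.inscribe on p=/drostocr/smonofla, c=pobru, yielding ToolError: is a directory.
I run exchanger.translate on v=253, u_from=C, u_to=F: 2437/5.
I invoke exchanger.translate on v=~it, u_from=kB, u_to=MB, and see 2437/5000.
Calling exchanger.translate on v=~it, u_from=yd, u_to=ft, → 7311/5000.
I call archive.survey on p=/drostocr/smonofla, and get [].

Answer: {crawu/, crawu/flusmi/, crawu/flusmi/bebrot=plaro_am, crawu/wi=kut, drostocr/, drostocr/smonofla/, hilu=snez}


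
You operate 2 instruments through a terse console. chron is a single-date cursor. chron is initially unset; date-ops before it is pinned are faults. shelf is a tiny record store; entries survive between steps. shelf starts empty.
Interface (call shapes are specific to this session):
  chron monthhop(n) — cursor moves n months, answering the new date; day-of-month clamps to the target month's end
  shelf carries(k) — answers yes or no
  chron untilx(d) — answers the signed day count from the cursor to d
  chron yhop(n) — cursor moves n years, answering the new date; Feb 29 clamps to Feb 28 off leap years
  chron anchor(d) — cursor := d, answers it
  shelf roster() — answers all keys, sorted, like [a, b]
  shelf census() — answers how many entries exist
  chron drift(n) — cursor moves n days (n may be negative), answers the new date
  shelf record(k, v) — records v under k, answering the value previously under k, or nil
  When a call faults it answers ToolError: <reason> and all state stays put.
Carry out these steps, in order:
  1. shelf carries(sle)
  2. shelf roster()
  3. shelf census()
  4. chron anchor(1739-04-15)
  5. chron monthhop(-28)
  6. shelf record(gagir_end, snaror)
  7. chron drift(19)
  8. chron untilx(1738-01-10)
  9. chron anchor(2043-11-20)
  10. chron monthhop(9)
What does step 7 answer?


Answer: 1737-01-03

Derivation:
Calling shelf carries passing sle, → no.
I run shelf roster(), — result: [].
Calling shelf census(), and get 0.
Now I run chron anchor passing 1739-04-15, and get 1739-04-15.
I run chron monthhop passing -28, which returns 1736-12-15.
I use shelf record passing gagir_end, snaror, yielding nil.
Using chron drift passing 19, yielding 1737-01-03.
I try chron untilx passing 1738-01-10, → 372.
I call chron anchor passing 2043-11-20, — result: 2043-11-20.
Next I call chron monthhop passing 9, and see 2044-08-20.


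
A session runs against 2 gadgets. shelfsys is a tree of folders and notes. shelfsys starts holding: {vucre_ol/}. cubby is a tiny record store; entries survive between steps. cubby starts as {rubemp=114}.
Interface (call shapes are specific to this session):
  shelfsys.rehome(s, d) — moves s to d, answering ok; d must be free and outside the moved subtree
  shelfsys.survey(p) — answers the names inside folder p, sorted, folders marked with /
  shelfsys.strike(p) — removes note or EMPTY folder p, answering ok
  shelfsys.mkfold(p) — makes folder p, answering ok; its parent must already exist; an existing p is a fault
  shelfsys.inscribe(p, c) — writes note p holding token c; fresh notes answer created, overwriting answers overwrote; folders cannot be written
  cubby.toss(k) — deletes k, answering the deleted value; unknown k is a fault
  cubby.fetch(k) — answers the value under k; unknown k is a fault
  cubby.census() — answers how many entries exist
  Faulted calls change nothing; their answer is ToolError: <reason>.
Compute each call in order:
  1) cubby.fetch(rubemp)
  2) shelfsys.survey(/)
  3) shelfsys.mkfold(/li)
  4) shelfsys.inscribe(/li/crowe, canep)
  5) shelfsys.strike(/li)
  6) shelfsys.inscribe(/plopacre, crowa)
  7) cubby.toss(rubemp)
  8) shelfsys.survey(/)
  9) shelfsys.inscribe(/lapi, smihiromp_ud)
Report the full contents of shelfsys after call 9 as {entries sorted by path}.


Answer: {lapi=smihiromp_ud, li/, li/crowe=canep, plopacre=crowa, vucre_ol/}

Derivation:
// fetch(k='rubemp') => 114
// survey(p='/') => [vucre_ol/]
// mkfold(p='/li') => ok
// inscribe(p='/li/crowe', c='canep') => created
// strike(p='/li') => ToolError: not empty
// inscribe(p='/plopacre', c='crowa') => created
// toss(k='rubemp') => 114
// survey(p='/') => [li/, plopacre, vucre_ol/]
// inscribe(p='/lapi', c='smihiromp_ud') => created


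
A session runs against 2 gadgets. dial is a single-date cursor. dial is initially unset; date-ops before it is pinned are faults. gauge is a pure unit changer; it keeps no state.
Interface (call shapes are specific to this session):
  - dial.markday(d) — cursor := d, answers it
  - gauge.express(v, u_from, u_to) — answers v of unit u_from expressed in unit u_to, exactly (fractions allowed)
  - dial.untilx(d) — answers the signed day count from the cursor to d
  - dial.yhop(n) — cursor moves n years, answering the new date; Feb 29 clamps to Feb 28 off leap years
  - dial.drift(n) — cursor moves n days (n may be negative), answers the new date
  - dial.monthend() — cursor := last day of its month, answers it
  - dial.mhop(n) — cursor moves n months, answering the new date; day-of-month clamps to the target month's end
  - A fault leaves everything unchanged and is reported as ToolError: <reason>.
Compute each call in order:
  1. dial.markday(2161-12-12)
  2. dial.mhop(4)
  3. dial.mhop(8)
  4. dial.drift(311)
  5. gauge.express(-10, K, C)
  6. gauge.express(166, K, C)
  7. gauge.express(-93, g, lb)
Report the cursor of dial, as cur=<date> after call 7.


→ dial.markday(d→2161-12-12)
← 2161-12-12
→ dial.mhop(n→4)
← 2162-04-12
→ dial.mhop(n→8)
← 2162-12-12
→ dial.drift(n→311)
← 2163-10-19
→ gauge.express(v→-10, u_from→K, u_to→C)
← -5663/20
→ gauge.express(v→166, u_from→K, u_to→C)
← -2143/20
→ gauge.express(v→-93, u_from→g, u_to→lb)
← -9300000/45359237

Answer: cur=2163-10-19


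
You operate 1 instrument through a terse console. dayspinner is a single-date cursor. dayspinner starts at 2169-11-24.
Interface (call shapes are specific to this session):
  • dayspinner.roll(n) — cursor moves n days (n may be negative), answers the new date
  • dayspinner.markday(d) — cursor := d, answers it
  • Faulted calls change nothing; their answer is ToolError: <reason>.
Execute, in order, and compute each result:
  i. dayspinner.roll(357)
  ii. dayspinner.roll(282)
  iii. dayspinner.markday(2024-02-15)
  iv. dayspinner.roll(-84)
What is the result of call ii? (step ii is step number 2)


Answer: 2171-08-25

Derivation:
CALL dayspinner.roll[n=357]
RET  2170-11-16
CALL dayspinner.roll[n=282]
RET  2171-08-25
CALL dayspinner.markday[d=2024-02-15]
RET  2024-02-15
CALL dayspinner.roll[n=-84]
RET  2023-11-23


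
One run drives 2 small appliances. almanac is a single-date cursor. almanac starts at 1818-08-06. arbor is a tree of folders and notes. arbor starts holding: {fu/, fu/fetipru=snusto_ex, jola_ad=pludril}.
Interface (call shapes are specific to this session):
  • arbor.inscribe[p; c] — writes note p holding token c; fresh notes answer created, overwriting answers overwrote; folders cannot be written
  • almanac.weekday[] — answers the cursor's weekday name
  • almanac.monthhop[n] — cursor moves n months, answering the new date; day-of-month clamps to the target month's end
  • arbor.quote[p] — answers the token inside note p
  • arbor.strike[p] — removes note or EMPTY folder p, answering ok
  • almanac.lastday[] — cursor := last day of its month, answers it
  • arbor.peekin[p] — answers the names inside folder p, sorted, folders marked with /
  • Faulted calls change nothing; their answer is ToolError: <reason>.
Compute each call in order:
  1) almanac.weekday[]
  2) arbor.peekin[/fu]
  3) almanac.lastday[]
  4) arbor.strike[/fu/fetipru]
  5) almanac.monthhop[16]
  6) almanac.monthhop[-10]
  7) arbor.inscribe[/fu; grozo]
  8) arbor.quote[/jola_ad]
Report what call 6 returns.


Answer: 1819-02-28

Derivation:
Calling weekday, and see Thursday.
Using peekin with p: /fu, giving [fetipru].
Using lastday(), — result: 1818-08-31.
I use strike with p: /fu/fetipru, yielding ok.
Invoking monthhop with n: 16, and see 1819-12-31.
Next I call monthhop with n: -10, and observe 1819-02-28.
Now I run inscribe with p: /fu, c: grozo, giving ToolError: is a directory.
I run quote with p: /jola_ad, which returns pludril.


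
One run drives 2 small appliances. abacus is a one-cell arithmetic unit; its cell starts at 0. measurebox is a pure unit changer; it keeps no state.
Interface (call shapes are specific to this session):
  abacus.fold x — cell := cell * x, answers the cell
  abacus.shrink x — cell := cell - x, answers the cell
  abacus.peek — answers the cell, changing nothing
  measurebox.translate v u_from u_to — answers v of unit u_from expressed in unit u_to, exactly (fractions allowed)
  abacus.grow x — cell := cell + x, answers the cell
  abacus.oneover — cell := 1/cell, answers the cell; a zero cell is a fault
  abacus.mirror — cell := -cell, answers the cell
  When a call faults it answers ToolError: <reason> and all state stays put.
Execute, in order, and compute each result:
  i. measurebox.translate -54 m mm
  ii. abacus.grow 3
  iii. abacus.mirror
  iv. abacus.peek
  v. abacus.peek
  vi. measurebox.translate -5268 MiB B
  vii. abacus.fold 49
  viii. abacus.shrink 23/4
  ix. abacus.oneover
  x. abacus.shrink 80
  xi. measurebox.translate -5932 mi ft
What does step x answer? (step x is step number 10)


I invoke measurebox.translate(-54, m, mm), yielding -54000.
I try abacus.grow(3): 3.
Using abacus.mirror(), and get -3.
Now I run abacus.peek(), giving -3.
Then abacus.peek, and see -3.
I call measurebox.translate(-5268, MiB, B), which returns -5523898368.
Using abacus.fold(49): -147.
Now I run abacus.shrink(23/4), — result: -611/4.
Using abacus.oneover(), → -4/611.
Calling abacus.shrink(80), — result: -48884/611.
I call measurebox.translate(-5932, mi, ft), and see -31320960.

Answer: -48884/611


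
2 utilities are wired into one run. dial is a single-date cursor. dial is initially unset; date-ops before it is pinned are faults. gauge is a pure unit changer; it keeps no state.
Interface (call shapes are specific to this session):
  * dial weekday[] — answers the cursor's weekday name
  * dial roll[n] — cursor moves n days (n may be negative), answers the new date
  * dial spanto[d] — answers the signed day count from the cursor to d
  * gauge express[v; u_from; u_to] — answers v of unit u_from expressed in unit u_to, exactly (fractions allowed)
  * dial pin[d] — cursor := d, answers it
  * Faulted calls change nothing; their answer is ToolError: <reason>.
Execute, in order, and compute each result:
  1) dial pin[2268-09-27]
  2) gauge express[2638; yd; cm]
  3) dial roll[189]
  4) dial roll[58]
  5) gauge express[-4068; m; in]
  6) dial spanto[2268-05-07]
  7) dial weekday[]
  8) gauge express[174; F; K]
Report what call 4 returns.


Answer: 2269-06-01

Derivation:
Using dial pin on d: 2268-09-27, yielding 2268-09-27.
Using gauge express on v: 2638, u_from: yd, u_to: cm, — result: 6030468/25.
I call dial roll on n: 189, → 2269-04-04.
Then dial roll on n: 58: 2269-06-01.
Invoking gauge express on v: -4068, u_from: m, u_to: in, and get -20340000/127.
I use dial spanto on d: 2268-05-07, → -390.
Then dial weekday(), which returns Tuesday.
I call gauge express on v: 174, u_from: F, u_to: K, yielding 63367/180.


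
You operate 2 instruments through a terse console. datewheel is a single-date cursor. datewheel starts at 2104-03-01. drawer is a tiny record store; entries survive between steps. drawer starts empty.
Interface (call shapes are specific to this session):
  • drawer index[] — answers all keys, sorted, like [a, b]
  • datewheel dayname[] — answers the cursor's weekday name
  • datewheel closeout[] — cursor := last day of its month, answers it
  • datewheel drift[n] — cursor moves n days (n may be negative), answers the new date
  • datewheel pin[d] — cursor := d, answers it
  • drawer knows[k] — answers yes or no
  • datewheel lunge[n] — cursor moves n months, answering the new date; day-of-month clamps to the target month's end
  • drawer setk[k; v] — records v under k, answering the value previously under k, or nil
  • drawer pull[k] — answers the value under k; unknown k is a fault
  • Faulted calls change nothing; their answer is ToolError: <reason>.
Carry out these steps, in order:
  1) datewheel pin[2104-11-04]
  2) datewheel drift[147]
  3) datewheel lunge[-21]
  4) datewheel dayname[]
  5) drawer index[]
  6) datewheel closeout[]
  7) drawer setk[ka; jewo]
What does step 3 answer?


I use datewheel pin with d='2104-11-04', which returns 2104-11-04.
Then datewheel drift with n='147', — result: 2105-03-31.
Then datewheel lunge with n='-21', giving 2103-06-30.
I call datewheel dayname(), yielding Saturday.
I try drawer index, → [].
Invoking datewheel closeout, → 2103-06-30.
I invoke drawer setk with k='ka', v='jewo', → nil.

Answer: 2103-06-30


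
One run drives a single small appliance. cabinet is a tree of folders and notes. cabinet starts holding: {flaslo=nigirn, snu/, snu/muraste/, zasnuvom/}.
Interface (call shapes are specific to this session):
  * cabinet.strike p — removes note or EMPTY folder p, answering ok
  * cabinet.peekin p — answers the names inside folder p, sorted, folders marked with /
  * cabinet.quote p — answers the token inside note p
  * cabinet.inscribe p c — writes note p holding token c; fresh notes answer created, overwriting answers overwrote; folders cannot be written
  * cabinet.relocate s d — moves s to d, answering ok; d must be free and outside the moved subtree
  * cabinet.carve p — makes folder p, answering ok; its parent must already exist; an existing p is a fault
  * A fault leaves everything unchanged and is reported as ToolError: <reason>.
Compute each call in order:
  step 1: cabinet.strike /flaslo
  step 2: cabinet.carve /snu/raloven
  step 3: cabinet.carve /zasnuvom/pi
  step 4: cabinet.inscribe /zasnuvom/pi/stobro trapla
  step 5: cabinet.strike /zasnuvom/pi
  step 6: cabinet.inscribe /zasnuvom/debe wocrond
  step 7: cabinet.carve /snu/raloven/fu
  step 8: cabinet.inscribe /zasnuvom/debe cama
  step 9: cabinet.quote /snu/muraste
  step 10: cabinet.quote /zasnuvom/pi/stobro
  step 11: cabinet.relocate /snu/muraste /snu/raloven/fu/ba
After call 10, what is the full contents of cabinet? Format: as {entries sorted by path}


Step: cabinet.strike[p→/flaslo]
Result: ok
Step: cabinet.carve[p→/snu/raloven]
Result: ok
Step: cabinet.carve[p→/zasnuvom/pi]
Result: ok
Step: cabinet.inscribe[p→/zasnuvom/pi/stobro; c→trapla]
Result: created
Step: cabinet.strike[p→/zasnuvom/pi]
Result: ToolError: not empty
Step: cabinet.inscribe[p→/zasnuvom/debe; c→wocrond]
Result: created
Step: cabinet.carve[p→/snu/raloven/fu]
Result: ok
Step: cabinet.inscribe[p→/zasnuvom/debe; c→cama]
Result: overwrote
Step: cabinet.quote[p→/snu/muraste]
Result: ToolError: is a directory
Step: cabinet.quote[p→/zasnuvom/pi/stobro]
Result: trapla
Step: cabinet.relocate[s→/snu/muraste; d→/snu/raloven/fu/ba]
Result: ok

Answer: {snu/, snu/muraste/, snu/raloven/, snu/raloven/fu/, zasnuvom/, zasnuvom/debe=cama, zasnuvom/pi/, zasnuvom/pi/stobro=trapla}


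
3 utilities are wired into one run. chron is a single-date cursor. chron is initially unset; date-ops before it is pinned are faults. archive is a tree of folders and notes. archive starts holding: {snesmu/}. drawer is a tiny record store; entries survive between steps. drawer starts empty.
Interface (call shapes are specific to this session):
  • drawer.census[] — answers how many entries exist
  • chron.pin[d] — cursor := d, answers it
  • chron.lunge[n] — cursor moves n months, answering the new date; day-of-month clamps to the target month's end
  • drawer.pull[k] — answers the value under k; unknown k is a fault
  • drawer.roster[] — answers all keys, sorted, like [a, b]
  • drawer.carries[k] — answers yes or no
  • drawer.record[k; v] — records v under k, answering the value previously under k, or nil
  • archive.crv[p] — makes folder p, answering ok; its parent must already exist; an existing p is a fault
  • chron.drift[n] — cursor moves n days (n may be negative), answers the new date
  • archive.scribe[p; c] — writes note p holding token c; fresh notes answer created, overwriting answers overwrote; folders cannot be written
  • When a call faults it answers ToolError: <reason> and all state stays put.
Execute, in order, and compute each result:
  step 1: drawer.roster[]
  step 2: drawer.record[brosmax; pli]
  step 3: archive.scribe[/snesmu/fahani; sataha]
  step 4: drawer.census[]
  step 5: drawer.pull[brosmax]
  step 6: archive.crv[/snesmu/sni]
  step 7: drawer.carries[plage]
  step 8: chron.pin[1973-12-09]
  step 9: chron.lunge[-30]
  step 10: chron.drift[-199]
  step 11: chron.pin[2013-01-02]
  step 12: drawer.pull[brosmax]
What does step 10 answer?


Answer: 1970-11-22

Derivation:
% drawer.roster
[out] []
% drawer.record k='brosmax' v='pli'
[out] nil
% archive.scribe p='/snesmu/fahani' c='sataha'
[out] created
% drawer.census
[out] 1
% drawer.pull k='brosmax'
[out] pli
% archive.crv p='/snesmu/sni'
[out] ok
% drawer.carries k='plage'
[out] no
% chron.pin d='1973-12-09'
[out] 1973-12-09
% chron.lunge n='-30'
[out] 1971-06-09
% chron.drift n='-199'
[out] 1970-11-22
% chron.pin d='2013-01-02'
[out] 2013-01-02
% drawer.pull k='brosmax'
[out] pli
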